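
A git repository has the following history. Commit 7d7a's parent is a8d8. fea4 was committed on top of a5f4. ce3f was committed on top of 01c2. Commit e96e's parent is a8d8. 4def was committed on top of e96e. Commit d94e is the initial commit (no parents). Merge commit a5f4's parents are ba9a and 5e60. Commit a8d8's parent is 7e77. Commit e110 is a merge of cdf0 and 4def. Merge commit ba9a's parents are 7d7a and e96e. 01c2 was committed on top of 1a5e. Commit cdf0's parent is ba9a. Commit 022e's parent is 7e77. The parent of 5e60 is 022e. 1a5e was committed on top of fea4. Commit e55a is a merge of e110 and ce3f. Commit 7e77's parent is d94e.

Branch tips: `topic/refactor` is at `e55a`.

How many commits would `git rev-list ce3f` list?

Walking parent pointers from ce3f: reachable set = {01c2, 022e, 1a5e, 5e60, 7d7a, 7e77, a5f4, a8d8, ba9a, ce3f, d94e, e96e, fea4}.
That is 13 commits.

13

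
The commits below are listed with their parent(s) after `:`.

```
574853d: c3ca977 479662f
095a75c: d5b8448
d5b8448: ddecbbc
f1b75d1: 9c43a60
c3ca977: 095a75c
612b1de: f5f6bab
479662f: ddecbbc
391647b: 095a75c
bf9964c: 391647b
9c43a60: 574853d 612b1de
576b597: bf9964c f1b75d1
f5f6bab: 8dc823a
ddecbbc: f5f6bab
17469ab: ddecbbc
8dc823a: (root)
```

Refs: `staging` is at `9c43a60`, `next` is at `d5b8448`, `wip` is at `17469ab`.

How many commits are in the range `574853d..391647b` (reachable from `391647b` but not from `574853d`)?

1

Reachable from 391647b: {095a75c, 391647b, 8dc823a, d5b8448, ddecbbc, f5f6bab}.
Reachable from 574853d: {095a75c, 479662f, 574853d, 8dc823a, c3ca977, d5b8448, ddecbbc, f5f6bab}.
In 391647b's history but not 574853d's: {391647b} — 1 commit.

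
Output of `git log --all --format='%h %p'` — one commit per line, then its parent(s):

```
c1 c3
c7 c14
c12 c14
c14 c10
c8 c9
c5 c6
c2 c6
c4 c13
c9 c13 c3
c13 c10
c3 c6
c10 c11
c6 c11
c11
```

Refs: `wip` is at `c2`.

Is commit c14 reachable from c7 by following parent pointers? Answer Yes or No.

Ancestors of c7 (commits reachable by following parents): {c10, c11, c14, c7}.
c14 is in that set, so it is an ancestor of c7.

Yes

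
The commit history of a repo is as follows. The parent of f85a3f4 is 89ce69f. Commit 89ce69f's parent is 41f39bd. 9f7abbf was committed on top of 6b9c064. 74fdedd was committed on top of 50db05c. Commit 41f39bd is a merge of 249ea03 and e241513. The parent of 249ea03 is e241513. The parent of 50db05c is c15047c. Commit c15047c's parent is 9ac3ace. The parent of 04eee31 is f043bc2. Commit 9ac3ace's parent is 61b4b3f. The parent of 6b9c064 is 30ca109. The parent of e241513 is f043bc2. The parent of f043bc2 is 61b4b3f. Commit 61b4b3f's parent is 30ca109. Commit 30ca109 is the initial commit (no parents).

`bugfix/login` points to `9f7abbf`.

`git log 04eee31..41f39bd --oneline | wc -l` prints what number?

3

Reachable from 41f39bd: {249ea03, 30ca109, 41f39bd, 61b4b3f, e241513, f043bc2}.
Reachable from 04eee31: {04eee31, 30ca109, 61b4b3f, f043bc2}.
In 41f39bd's history but not 04eee31's: {249ea03, 41f39bd, e241513} — 3 commits.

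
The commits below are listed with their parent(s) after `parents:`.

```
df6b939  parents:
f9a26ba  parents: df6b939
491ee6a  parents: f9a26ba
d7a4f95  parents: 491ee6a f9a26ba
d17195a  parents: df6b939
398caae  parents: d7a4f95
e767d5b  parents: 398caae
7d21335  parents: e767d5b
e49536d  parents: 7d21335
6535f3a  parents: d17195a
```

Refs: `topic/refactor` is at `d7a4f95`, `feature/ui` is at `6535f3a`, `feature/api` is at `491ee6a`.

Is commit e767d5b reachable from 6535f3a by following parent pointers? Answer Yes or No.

No

Ancestors of 6535f3a: {6535f3a, d17195a, df6b939}.
e767d5b is not in that set, so it is not an ancestor of 6535f3a.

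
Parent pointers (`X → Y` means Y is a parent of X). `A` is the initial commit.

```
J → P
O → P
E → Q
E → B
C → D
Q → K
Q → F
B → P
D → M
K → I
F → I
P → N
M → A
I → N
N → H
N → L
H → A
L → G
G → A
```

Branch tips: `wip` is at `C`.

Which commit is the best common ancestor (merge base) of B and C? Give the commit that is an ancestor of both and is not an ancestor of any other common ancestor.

Ancestors of B: {A, B, G, H, L, N, P}.
Ancestors of C: {A, C, D, M}.
Common ancestors: {A}.
The only common ancestor is A, so it is the merge base.

A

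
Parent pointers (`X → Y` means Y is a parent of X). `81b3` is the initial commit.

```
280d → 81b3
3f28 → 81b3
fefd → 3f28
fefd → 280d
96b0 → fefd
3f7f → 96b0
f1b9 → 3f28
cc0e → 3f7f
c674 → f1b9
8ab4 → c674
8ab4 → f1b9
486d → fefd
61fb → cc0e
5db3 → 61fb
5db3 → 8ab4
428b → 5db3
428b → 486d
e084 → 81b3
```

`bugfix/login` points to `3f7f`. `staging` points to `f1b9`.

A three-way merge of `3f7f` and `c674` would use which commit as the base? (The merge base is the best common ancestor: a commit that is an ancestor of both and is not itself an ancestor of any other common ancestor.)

3f28

Ancestors of 3f7f: {280d, 3f28, 3f7f, 81b3, 96b0, fefd}.
Ancestors of c674: {3f28, 81b3, c674, f1b9}.
Common ancestors: {3f28, 81b3}.
Among these, 3f28 is not an ancestor of any other common ancestor — it is the merge base.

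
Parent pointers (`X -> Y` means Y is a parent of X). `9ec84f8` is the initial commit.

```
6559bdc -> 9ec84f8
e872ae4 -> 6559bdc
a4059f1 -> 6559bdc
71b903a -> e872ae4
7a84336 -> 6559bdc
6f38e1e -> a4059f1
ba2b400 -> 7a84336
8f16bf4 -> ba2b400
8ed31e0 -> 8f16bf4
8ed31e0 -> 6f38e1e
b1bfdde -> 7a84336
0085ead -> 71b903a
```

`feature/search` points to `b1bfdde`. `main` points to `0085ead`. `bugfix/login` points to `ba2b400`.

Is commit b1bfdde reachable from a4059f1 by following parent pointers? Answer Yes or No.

Ancestors of a4059f1: {6559bdc, 9ec84f8, a4059f1}.
b1bfdde is not in that set, so it is not an ancestor of a4059f1.

No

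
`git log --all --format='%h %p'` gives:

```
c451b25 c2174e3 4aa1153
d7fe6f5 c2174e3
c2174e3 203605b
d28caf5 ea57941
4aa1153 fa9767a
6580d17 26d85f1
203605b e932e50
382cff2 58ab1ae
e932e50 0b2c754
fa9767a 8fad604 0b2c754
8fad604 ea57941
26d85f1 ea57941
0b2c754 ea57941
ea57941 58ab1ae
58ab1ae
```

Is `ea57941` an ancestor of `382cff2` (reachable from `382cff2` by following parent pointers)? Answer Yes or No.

Ancestors of 382cff2: {382cff2, 58ab1ae}.
ea57941 is not in that set, so it is not an ancestor of 382cff2.

No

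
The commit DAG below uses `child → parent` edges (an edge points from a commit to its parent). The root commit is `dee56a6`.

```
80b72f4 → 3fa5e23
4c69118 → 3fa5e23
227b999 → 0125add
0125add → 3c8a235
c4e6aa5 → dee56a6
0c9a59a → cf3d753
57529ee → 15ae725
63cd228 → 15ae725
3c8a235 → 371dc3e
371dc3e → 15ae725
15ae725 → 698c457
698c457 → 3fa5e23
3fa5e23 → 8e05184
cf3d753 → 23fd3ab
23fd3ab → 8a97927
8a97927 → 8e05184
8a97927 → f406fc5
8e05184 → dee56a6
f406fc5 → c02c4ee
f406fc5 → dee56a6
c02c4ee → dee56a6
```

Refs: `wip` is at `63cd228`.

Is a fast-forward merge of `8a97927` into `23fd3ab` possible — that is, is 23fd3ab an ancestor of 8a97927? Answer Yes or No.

A fast-forward from 23fd3ab to 8a97927 is possible iff 23fd3ab is an ancestor of 8a97927.
Ancestors of 8a97927: {8a97927, 8e05184, c02c4ee, dee56a6, f406fc5}.
23fd3ab is not among them, so fast-forward is not possible.

No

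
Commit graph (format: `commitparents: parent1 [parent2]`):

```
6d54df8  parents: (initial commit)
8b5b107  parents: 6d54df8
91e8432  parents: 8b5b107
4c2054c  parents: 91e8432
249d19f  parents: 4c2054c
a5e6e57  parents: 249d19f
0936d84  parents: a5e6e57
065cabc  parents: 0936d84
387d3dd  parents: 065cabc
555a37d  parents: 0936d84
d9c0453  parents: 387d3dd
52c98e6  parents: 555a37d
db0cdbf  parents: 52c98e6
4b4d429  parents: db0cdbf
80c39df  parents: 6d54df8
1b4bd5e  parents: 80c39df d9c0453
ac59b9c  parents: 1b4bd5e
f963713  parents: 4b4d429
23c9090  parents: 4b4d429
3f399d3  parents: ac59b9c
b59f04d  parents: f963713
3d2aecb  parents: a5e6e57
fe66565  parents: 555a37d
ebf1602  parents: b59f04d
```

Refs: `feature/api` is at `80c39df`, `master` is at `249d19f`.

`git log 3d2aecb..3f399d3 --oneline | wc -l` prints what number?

8

Reachable from 3f399d3: {065cabc, 0936d84, 1b4bd5e, 249d19f, 387d3dd, 3f399d3, 4c2054c, 6d54df8, 80c39df, 8b5b107, 91e8432, a5e6e57, ac59b9c, d9c0453}.
Reachable from 3d2aecb: {249d19f, 3d2aecb, 4c2054c, 6d54df8, 8b5b107, 91e8432, a5e6e57}.
In 3f399d3's history but not 3d2aecb's: {065cabc, 0936d84, 1b4bd5e, 387d3dd, 3f399d3, 80c39df, ac59b9c, d9c0453} — 8 commits.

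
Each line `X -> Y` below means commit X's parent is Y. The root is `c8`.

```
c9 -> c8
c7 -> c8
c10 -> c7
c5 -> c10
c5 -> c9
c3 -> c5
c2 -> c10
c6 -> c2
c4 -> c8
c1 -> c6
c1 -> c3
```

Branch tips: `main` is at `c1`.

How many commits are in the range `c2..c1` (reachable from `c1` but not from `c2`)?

Reachable from c1: {c1, c10, c2, c3, c5, c6, c7, c8, c9}.
Reachable from c2: {c10, c2, c7, c8}.
In c1's history but not c2's: {c1, c3, c5, c6, c9} — 5 commits.

5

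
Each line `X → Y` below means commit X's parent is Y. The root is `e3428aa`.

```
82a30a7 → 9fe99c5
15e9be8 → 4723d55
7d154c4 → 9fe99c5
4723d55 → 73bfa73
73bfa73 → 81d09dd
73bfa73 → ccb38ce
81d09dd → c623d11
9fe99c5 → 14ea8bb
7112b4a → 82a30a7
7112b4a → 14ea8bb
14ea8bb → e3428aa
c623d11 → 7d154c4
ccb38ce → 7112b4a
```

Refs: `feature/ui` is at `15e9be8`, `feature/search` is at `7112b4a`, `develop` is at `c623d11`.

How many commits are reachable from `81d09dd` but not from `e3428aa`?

5

Reachable from 81d09dd: {14ea8bb, 7d154c4, 81d09dd, 9fe99c5, c623d11, e3428aa}.
Reachable from e3428aa: {e3428aa}.
In 81d09dd's history but not e3428aa's: {14ea8bb, 7d154c4, 81d09dd, 9fe99c5, c623d11} — 5 commits.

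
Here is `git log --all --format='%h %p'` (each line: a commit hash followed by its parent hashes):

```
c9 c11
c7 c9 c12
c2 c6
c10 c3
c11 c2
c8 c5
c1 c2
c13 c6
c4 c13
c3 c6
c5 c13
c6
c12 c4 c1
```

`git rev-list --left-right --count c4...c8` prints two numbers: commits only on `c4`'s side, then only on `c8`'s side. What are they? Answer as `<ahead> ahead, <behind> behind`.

1 ahead, 2 behind

Reachable from c4: {c13, c4, c6}.
Reachable from c8: {c13, c5, c6, c8}.
Only in c4's history (ahead): {c4} — 1.
Only in c8's history (behind): {c5, c8} — 2.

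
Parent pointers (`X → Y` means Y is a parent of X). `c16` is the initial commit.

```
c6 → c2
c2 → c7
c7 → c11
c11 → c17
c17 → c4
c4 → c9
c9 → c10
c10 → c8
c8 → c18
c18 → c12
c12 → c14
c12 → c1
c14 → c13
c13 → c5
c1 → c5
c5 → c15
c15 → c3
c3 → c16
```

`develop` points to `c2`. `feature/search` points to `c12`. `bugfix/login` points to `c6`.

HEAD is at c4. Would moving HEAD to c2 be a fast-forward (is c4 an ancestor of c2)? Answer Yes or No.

Yes

A fast-forward from c4 to c2 is possible iff c4 is an ancestor of c2.
Ancestors of c2: {c1, c10, c11, c12, c13, c14, c15, c16, c17, c18, c2, c3, c4, c5, c7, c8, c9}.
c4 is among them, so fast-forward is possible.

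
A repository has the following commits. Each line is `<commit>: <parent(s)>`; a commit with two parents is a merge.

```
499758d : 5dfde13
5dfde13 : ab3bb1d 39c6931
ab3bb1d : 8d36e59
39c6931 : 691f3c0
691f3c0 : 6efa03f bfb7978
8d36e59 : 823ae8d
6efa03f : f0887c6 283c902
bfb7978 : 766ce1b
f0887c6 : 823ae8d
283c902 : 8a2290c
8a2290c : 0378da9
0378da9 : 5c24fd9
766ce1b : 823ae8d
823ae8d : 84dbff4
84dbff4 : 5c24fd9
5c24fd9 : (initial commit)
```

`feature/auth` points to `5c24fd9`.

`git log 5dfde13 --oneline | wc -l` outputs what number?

Walking parent pointers from 5dfde13: reachable set = {0378da9, 283c902, 39c6931, 5c24fd9, 5dfde13, 691f3c0, 6efa03f, 766ce1b, 823ae8d, 84dbff4, 8a2290c, 8d36e59, ab3bb1d, bfb7978, f0887c6}.
That is 15 commits.

15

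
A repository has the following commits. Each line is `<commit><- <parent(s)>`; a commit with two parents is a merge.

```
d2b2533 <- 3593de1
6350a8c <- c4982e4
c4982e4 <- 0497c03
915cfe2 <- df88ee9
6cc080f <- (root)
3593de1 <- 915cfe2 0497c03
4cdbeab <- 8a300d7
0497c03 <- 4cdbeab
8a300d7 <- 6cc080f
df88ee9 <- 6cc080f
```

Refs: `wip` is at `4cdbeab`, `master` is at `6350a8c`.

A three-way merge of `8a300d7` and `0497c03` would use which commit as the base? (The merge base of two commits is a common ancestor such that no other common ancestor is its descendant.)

Ancestors of 8a300d7: {6cc080f, 8a300d7}.
Ancestors of 0497c03: {0497c03, 4cdbeab, 6cc080f, 8a300d7}.
Common ancestors: {6cc080f, 8a300d7}.
Among these, 8a300d7 is not an ancestor of any other common ancestor — it is the merge base.

8a300d7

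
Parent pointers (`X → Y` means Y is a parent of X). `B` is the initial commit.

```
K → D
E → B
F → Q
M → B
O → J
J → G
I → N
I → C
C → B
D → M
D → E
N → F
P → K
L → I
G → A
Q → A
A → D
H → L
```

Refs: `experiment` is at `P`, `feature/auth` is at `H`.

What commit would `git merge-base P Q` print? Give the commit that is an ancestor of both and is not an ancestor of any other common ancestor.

Ancestors of P: {B, D, E, K, M, P}.
Ancestors of Q: {A, B, D, E, M, Q}.
Common ancestors: {B, D, E, M}.
Among these, D is not an ancestor of any other common ancestor — it is the merge base.

D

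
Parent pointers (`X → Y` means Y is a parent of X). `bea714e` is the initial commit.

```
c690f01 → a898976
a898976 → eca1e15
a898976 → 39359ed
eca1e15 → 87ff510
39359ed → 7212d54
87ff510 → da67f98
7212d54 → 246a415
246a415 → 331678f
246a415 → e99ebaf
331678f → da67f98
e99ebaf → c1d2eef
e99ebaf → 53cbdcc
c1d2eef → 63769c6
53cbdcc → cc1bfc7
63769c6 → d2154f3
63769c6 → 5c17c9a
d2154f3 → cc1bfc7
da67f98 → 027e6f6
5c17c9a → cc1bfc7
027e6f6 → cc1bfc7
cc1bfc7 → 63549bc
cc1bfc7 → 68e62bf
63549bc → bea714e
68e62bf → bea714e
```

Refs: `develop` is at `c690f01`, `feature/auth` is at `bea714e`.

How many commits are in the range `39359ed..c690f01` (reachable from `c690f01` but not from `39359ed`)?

4

Reachable from c690f01: {027e6f6, 246a415, 331678f, 39359ed, 53cbdcc, 5c17c9a, 63549bc, 63769c6, 68e62bf, 7212d54, 87ff510, a898976, bea714e, c1d2eef, c690f01, cc1bfc7, d2154f3, da67f98, e99ebaf, eca1e15}.
Reachable from 39359ed: {027e6f6, 246a415, 331678f, 39359ed, 53cbdcc, 5c17c9a, 63549bc, 63769c6, 68e62bf, 7212d54, bea714e, c1d2eef, cc1bfc7, d2154f3, da67f98, e99ebaf}.
In c690f01's history but not 39359ed's: {87ff510, a898976, c690f01, eca1e15} — 4 commits.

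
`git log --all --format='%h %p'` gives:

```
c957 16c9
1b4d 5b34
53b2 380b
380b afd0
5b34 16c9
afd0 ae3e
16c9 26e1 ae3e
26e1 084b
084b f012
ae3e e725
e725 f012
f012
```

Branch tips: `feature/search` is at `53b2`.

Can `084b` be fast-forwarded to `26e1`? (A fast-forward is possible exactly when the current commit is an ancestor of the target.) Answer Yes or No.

Yes

A fast-forward from 084b to 26e1 is possible iff 084b is an ancestor of 26e1.
Ancestors of 26e1: {084b, 26e1, f012}.
084b is among them, so fast-forward is possible.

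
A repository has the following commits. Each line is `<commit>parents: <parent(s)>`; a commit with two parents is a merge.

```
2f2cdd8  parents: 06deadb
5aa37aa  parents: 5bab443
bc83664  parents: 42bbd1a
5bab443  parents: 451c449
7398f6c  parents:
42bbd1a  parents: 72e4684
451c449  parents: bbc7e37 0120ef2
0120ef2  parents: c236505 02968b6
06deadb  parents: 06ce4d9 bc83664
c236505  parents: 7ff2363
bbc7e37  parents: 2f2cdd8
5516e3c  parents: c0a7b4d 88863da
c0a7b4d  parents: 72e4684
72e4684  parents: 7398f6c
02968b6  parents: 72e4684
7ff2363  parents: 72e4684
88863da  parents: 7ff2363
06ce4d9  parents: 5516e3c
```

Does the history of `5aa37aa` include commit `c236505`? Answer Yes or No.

Yes

Ancestors of 5aa37aa (commits reachable by following parents): {0120ef2, 02968b6, 06ce4d9, 06deadb, 2f2cdd8, 42bbd1a, 451c449, 5516e3c, 5aa37aa, 5bab443, 72e4684, 7398f6c, 7ff2363, 88863da, bbc7e37, bc83664, c0a7b4d, c236505}.
c236505 is in that set, so it is an ancestor of 5aa37aa.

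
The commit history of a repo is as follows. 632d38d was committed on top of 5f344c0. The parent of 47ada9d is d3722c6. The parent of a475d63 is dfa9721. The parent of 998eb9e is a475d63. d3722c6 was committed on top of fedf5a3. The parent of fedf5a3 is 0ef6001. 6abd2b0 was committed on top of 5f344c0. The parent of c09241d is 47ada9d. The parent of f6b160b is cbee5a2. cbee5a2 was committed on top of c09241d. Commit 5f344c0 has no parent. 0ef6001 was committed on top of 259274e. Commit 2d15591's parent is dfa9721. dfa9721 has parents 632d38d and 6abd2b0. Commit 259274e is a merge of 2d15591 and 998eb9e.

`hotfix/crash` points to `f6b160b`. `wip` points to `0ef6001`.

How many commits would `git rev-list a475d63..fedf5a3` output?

5

Reachable from fedf5a3: {0ef6001, 259274e, 2d15591, 5f344c0, 632d38d, 6abd2b0, 998eb9e, a475d63, dfa9721, fedf5a3}.
Reachable from a475d63: {5f344c0, 632d38d, 6abd2b0, a475d63, dfa9721}.
In fedf5a3's history but not a475d63's: {0ef6001, 259274e, 2d15591, 998eb9e, fedf5a3} — 5 commits.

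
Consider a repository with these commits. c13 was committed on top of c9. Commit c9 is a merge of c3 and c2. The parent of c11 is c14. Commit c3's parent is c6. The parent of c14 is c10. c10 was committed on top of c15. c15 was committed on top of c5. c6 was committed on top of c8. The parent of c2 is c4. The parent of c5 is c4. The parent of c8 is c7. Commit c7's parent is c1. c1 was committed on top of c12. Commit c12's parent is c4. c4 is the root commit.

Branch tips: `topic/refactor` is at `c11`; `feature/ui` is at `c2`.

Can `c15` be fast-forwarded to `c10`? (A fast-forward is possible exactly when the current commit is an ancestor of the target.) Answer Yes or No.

Yes

A fast-forward from c15 to c10 is possible iff c15 is an ancestor of c10.
Ancestors of c10: {c10, c15, c4, c5}.
c15 is among them, so fast-forward is possible.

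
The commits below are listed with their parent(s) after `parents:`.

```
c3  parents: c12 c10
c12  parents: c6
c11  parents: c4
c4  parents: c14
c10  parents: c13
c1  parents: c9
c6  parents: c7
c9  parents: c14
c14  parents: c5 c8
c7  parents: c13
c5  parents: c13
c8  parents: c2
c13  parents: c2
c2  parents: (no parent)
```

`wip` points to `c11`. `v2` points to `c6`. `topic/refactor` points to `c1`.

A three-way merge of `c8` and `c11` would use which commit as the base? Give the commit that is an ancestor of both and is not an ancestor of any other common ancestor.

c8

Ancestors of c8: {c2, c8}.
Ancestors of c11: {c11, c13, c14, c2, c4, c5, c8}.
Common ancestors: {c2, c8}.
Among these, c8 is not an ancestor of any other common ancestor — it is the merge base.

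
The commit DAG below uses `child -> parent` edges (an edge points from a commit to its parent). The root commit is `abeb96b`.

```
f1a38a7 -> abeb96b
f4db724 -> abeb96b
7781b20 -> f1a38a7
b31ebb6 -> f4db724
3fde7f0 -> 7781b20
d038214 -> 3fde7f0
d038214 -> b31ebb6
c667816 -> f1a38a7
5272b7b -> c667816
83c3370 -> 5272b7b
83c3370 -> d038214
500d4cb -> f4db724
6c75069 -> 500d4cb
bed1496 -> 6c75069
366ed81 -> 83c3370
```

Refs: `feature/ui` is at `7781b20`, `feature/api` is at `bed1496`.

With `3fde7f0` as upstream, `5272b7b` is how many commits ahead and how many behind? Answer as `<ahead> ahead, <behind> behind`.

Reachable from 5272b7b: {5272b7b, abeb96b, c667816, f1a38a7}.
Reachable from 3fde7f0: {3fde7f0, 7781b20, abeb96b, f1a38a7}.
Only in 5272b7b's history (ahead): {5272b7b, c667816} — 2.
Only in 3fde7f0's history (behind): {3fde7f0, 7781b20} — 2.

2 ahead, 2 behind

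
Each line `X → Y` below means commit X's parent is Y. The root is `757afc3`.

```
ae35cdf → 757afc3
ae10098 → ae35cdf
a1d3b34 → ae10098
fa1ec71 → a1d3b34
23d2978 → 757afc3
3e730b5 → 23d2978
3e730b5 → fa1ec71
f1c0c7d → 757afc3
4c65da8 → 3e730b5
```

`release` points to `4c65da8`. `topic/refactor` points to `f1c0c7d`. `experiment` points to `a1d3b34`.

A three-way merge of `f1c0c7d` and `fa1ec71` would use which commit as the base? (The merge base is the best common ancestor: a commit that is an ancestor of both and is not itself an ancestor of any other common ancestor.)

757afc3

Ancestors of f1c0c7d: {757afc3, f1c0c7d}.
Ancestors of fa1ec71: {757afc3, a1d3b34, ae10098, ae35cdf, fa1ec71}.
Common ancestors: {757afc3}.
The only common ancestor is 757afc3, so it is the merge base.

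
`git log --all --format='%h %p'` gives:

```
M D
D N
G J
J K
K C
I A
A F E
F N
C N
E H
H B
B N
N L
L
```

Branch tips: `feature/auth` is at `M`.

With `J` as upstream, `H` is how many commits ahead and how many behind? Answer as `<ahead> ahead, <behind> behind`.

Reachable from H: {B, H, L, N}.
Reachable from J: {C, J, K, L, N}.
Only in H's history (ahead): {B, H} — 2.
Only in J's history (behind): {C, J, K} — 3.

2 ahead, 3 behind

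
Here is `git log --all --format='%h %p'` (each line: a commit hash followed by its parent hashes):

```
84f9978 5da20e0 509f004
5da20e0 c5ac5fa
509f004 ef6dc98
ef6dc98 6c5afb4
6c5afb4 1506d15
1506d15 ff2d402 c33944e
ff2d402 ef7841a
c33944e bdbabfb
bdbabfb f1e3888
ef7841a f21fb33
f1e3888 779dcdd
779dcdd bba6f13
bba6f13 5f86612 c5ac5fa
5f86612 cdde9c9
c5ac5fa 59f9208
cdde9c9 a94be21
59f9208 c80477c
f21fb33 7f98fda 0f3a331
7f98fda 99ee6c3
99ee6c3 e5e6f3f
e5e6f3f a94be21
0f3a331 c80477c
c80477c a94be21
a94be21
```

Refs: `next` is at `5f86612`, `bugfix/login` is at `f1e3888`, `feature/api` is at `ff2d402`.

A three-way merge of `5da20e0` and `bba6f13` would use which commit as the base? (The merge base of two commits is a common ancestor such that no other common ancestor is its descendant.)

Ancestors of 5da20e0: {59f9208, 5da20e0, a94be21, c5ac5fa, c80477c}.
Ancestors of bba6f13: {59f9208, 5f86612, a94be21, bba6f13, c5ac5fa, c80477c, cdde9c9}.
Common ancestors: {59f9208, a94be21, c5ac5fa, c80477c}.
Among these, c5ac5fa is not an ancestor of any other common ancestor — it is the merge base.

c5ac5fa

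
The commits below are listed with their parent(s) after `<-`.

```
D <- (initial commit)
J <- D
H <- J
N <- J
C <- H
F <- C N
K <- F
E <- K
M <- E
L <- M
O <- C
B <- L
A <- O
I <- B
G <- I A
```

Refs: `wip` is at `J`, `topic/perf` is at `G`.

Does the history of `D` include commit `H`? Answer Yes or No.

No

Ancestors of D: {D}.
H is not in that set, so it is not an ancestor of D.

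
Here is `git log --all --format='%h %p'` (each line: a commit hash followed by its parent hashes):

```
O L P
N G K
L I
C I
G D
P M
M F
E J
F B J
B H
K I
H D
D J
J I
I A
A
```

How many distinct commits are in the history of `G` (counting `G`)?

Walking parent pointers from G: reachable set = {A, D, G, I, J}.
That is 5 commits.

5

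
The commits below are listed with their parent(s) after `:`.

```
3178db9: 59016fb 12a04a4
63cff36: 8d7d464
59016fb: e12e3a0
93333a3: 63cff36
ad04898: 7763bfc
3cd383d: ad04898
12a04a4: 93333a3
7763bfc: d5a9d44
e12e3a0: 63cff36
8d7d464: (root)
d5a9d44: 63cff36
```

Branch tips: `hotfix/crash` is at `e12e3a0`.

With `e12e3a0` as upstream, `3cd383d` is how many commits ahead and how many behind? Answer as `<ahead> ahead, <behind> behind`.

Reachable from 3cd383d: {3cd383d, 63cff36, 7763bfc, 8d7d464, ad04898, d5a9d44}.
Reachable from e12e3a0: {63cff36, 8d7d464, e12e3a0}.
Only in 3cd383d's history (ahead): {3cd383d, 7763bfc, ad04898, d5a9d44} — 4.
Only in e12e3a0's history (behind): {e12e3a0} — 1.

4 ahead, 1 behind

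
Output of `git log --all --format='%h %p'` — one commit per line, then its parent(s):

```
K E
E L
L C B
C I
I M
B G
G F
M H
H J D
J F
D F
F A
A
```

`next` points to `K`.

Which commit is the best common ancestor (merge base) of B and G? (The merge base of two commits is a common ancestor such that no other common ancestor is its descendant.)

Ancestors of B: {A, B, F, G}.
Ancestors of G: {A, F, G}.
Common ancestors: {A, F, G}.
Among these, G is not an ancestor of any other common ancestor — it is the merge base.

G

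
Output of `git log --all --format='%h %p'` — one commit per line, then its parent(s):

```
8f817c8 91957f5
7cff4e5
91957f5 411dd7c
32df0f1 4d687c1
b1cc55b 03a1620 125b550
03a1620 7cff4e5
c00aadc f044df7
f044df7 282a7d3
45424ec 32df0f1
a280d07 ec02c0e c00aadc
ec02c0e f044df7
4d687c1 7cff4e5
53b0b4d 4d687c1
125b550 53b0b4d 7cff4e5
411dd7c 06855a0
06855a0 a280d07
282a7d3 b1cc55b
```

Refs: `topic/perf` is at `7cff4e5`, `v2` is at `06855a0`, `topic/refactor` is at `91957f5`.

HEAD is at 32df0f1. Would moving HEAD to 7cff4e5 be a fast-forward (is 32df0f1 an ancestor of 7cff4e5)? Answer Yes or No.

A fast-forward from 32df0f1 to 7cff4e5 is possible iff 32df0f1 is an ancestor of 7cff4e5.
Ancestors of 7cff4e5: {7cff4e5}.
32df0f1 is not among them, so fast-forward is not possible.

No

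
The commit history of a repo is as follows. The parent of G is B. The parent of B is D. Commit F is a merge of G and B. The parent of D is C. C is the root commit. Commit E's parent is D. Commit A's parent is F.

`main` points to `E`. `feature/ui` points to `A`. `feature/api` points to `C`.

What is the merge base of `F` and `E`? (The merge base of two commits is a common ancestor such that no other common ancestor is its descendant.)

D

Ancestors of F: {B, C, D, F, G}.
Ancestors of E: {C, D, E}.
Common ancestors: {C, D}.
Among these, D is not an ancestor of any other common ancestor — it is the merge base.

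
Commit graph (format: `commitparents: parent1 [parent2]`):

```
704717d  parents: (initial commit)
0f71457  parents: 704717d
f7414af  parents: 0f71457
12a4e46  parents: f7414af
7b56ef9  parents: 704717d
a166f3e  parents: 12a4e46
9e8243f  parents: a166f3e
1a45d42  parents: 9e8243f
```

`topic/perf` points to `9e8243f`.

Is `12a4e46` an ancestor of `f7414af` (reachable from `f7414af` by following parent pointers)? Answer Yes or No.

No

Ancestors of f7414af: {0f71457, 704717d, f7414af}.
12a4e46 is not in that set, so it is not an ancestor of f7414af.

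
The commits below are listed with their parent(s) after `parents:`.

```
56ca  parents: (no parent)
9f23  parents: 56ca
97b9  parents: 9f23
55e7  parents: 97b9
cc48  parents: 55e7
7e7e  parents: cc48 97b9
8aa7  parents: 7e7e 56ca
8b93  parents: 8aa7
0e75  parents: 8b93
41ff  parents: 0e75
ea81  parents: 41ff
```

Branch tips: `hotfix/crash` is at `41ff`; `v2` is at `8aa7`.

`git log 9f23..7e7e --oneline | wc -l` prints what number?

4

Reachable from 7e7e: {55e7, 56ca, 7e7e, 97b9, 9f23, cc48}.
Reachable from 9f23: {56ca, 9f23}.
In 7e7e's history but not 9f23's: {55e7, 7e7e, 97b9, cc48} — 4 commits.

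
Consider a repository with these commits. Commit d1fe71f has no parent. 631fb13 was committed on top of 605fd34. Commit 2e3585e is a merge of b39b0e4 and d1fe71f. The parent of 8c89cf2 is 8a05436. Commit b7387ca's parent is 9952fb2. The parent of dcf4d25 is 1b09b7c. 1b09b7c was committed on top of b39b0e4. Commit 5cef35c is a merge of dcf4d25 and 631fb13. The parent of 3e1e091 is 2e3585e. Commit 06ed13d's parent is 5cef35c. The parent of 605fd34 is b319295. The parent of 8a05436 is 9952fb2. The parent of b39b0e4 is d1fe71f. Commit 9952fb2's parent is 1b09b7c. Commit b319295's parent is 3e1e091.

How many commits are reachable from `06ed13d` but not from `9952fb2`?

Reachable from 06ed13d: {06ed13d, 1b09b7c, 2e3585e, 3e1e091, 5cef35c, 605fd34, 631fb13, b319295, b39b0e4, d1fe71f, dcf4d25}.
Reachable from 9952fb2: {1b09b7c, 9952fb2, b39b0e4, d1fe71f}.
In 06ed13d's history but not 9952fb2's: {06ed13d, 2e3585e, 3e1e091, 5cef35c, 605fd34, 631fb13, b319295, dcf4d25} — 8 commits.

8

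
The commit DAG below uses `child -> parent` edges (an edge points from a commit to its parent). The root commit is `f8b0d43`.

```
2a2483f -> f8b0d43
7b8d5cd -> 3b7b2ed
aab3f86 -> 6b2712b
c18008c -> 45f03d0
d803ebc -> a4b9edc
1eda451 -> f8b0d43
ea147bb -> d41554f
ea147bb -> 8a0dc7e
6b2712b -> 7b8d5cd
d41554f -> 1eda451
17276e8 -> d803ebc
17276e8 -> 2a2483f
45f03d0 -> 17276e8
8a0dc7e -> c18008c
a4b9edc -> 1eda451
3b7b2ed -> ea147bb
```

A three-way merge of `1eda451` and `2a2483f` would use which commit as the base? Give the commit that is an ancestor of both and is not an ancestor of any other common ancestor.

f8b0d43

Ancestors of 1eda451: {1eda451, f8b0d43}.
Ancestors of 2a2483f: {2a2483f, f8b0d43}.
Common ancestors: {f8b0d43}.
The only common ancestor is f8b0d43, so it is the merge base.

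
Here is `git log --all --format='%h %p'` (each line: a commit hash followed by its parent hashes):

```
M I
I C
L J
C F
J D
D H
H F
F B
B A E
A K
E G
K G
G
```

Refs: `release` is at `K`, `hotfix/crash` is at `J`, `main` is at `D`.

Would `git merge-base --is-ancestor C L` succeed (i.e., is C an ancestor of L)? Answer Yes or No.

Ancestors of L: {A, B, D, E, F, G, H, J, K, L}.
C is not in that set, so it is not an ancestor of L.

No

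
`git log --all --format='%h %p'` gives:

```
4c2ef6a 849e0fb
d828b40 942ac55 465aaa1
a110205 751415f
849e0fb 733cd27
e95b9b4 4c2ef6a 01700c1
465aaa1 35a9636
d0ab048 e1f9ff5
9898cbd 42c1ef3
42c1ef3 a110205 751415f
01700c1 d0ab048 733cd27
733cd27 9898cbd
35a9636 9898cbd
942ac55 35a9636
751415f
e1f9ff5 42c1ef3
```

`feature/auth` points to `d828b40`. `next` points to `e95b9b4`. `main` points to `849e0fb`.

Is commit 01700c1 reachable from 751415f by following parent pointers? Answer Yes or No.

Ancestors of 751415f: {751415f}.
01700c1 is not in that set, so it is not an ancestor of 751415f.

No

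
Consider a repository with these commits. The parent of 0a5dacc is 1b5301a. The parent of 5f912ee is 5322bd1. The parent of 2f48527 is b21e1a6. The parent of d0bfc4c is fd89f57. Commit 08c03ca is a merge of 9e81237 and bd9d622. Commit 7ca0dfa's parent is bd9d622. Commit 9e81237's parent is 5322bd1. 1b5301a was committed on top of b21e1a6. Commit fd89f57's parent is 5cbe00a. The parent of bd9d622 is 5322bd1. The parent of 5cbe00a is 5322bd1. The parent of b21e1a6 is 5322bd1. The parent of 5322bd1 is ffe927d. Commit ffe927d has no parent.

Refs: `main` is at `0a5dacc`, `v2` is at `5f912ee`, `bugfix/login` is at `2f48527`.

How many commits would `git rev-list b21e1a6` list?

3

Walking parent pointers from b21e1a6: reachable set = {5322bd1, b21e1a6, ffe927d}.
That is 3 commits.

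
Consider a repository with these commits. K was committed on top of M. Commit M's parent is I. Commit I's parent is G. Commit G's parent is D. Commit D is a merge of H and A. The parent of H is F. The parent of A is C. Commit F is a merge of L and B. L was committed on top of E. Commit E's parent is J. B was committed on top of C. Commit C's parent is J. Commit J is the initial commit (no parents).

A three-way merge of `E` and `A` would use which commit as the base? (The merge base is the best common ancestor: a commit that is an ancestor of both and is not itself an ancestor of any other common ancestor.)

J

Ancestors of E: {E, J}.
Ancestors of A: {A, C, J}.
Common ancestors: {J}.
The only common ancestor is J, so it is the merge base.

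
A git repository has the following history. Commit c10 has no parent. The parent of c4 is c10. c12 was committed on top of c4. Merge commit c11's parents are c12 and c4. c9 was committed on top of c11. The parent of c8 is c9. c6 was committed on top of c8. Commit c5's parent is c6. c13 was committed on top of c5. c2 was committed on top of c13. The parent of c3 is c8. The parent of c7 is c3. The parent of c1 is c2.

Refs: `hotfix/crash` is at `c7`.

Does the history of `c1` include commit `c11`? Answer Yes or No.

Yes

Ancestors of c1 (commits reachable by following parents): {c1, c10, c11, c12, c13, c2, c4, c5, c6, c8, c9}.
c11 is in that set, so it is an ancestor of c1.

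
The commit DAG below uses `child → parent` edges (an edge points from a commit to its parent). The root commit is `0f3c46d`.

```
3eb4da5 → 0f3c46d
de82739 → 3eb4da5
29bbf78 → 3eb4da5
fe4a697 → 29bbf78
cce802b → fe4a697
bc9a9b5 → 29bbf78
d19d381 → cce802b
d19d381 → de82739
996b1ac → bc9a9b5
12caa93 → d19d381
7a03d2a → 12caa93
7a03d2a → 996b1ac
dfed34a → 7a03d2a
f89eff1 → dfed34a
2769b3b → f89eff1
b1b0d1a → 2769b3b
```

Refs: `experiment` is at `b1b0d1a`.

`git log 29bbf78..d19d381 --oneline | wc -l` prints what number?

Reachable from d19d381: {0f3c46d, 29bbf78, 3eb4da5, cce802b, d19d381, de82739, fe4a697}.
Reachable from 29bbf78: {0f3c46d, 29bbf78, 3eb4da5}.
In d19d381's history but not 29bbf78's: {cce802b, d19d381, de82739, fe4a697} — 4 commits.

4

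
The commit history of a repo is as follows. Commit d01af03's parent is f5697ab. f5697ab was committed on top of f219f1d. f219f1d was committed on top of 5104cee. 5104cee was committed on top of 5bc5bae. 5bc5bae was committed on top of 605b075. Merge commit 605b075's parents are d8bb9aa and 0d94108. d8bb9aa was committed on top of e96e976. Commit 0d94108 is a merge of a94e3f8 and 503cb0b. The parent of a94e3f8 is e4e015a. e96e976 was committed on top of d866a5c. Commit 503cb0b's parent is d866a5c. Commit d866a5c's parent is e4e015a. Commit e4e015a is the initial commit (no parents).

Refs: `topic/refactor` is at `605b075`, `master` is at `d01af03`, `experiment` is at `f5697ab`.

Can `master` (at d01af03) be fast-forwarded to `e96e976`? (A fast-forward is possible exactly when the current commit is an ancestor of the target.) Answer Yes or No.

No

A fast-forward from d01af03 to e96e976 is possible iff d01af03 is an ancestor of e96e976.
Ancestors of e96e976: {d866a5c, e4e015a, e96e976}.
d01af03 is not among them, so fast-forward is not possible.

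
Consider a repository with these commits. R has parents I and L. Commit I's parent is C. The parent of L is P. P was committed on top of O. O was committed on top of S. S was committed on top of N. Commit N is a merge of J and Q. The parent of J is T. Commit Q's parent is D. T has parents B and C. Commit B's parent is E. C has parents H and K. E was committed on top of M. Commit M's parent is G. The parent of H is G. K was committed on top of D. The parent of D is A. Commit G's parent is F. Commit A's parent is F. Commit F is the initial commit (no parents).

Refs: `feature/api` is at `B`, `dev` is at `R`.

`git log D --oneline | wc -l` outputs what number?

Walking parent pointers from D: reachable set = {A, D, F}.
That is 3 commits.

3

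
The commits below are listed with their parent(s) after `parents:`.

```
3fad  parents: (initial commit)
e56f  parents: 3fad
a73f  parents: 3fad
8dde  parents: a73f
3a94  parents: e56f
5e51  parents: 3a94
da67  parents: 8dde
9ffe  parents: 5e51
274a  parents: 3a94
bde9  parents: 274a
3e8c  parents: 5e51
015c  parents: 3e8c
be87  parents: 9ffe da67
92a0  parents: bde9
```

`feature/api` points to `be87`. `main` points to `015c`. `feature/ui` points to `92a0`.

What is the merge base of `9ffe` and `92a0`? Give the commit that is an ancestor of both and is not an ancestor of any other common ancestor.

Ancestors of 9ffe: {3a94, 3fad, 5e51, 9ffe, e56f}.
Ancestors of 92a0: {274a, 3a94, 3fad, 92a0, bde9, e56f}.
Common ancestors: {3a94, 3fad, e56f}.
Among these, 3a94 is not an ancestor of any other common ancestor — it is the merge base.

3a94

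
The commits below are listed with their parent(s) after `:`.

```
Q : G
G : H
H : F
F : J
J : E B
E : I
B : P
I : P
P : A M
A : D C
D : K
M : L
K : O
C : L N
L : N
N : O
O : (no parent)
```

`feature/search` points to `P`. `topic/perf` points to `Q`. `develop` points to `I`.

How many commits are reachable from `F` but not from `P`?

Reachable from F: {A, B, C, D, E, F, I, J, K, L, M, N, O, P}.
Reachable from P: {A, C, D, K, L, M, N, O, P}.
In F's history but not P's: {B, E, F, I, J} — 5 commits.

5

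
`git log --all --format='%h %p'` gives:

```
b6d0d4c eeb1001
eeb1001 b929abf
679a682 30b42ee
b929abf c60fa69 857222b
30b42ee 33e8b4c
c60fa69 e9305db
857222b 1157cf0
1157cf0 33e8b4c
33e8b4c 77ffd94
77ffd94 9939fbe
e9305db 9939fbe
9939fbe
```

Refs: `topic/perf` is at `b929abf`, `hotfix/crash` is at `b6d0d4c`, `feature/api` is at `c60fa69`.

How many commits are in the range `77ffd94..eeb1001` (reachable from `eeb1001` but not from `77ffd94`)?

7

Reachable from eeb1001: {1157cf0, 33e8b4c, 77ffd94, 857222b, 9939fbe, b929abf, c60fa69, e9305db, eeb1001}.
Reachable from 77ffd94: {77ffd94, 9939fbe}.
In eeb1001's history but not 77ffd94's: {1157cf0, 33e8b4c, 857222b, b929abf, c60fa69, e9305db, eeb1001} — 7 commits.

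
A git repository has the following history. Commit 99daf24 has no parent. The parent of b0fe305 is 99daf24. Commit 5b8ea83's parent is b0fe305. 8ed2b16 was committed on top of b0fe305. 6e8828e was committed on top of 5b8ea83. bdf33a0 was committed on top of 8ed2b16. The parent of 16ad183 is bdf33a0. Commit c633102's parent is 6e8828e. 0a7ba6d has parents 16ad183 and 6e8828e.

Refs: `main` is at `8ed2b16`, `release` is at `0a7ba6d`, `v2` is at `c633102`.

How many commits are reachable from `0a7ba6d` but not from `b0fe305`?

Reachable from 0a7ba6d: {0a7ba6d, 16ad183, 5b8ea83, 6e8828e, 8ed2b16, 99daf24, b0fe305, bdf33a0}.
Reachable from b0fe305: {99daf24, b0fe305}.
In 0a7ba6d's history but not b0fe305's: {0a7ba6d, 16ad183, 5b8ea83, 6e8828e, 8ed2b16, bdf33a0} — 6 commits.

6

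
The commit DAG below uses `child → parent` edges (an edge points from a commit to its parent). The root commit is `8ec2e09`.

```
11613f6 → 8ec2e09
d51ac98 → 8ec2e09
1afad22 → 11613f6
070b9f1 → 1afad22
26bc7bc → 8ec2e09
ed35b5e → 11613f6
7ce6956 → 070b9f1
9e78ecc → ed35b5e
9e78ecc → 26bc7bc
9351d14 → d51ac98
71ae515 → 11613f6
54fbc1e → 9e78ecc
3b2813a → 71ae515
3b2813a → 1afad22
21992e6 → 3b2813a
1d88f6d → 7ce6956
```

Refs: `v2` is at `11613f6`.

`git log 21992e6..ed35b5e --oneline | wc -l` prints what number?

1

Reachable from ed35b5e: {11613f6, 8ec2e09, ed35b5e}.
Reachable from 21992e6: {11613f6, 1afad22, 21992e6, 3b2813a, 71ae515, 8ec2e09}.
In ed35b5e's history but not 21992e6's: {ed35b5e} — 1 commit.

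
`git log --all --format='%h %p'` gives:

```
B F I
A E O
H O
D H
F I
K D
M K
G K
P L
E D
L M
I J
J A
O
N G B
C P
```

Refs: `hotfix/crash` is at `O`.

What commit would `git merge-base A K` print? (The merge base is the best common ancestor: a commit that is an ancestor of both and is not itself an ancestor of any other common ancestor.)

D

Ancestors of A: {A, D, E, H, O}.
Ancestors of K: {D, H, K, O}.
Common ancestors: {D, H, O}.
Among these, D is not an ancestor of any other common ancestor — it is the merge base.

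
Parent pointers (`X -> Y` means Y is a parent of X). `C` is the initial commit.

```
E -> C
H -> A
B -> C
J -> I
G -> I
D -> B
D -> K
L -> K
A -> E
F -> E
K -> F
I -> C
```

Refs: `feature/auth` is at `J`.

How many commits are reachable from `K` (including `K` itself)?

Walking parent pointers from K: reachable set = {C, E, F, K}.
That is 4 commits.

4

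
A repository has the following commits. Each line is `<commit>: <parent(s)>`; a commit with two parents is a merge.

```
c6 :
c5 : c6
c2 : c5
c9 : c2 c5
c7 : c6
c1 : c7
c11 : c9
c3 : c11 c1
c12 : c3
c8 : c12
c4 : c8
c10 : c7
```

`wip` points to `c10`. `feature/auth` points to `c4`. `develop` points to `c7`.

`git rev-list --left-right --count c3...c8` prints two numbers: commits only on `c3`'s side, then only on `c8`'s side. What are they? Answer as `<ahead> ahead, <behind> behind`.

Reachable from c3: {c1, c11, c2, c3, c5, c6, c7, c9}.
Reachable from c8: {c1, c11, c12, c2, c3, c5, c6, c7, c8, c9}.
Only in c3's history (ahead): {} — 0.
Only in c8's history (behind): {c12, c8} — 2.

0 ahead, 2 behind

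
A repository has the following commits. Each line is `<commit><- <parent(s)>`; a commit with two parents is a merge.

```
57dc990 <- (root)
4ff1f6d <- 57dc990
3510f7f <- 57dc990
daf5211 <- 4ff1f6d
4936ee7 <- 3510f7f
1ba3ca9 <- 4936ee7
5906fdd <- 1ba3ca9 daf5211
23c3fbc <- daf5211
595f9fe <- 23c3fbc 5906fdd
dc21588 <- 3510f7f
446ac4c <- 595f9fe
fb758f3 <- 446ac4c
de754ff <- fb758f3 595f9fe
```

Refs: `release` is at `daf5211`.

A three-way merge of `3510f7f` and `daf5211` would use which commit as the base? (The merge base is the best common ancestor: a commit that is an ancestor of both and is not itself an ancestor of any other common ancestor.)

Ancestors of 3510f7f: {3510f7f, 57dc990}.
Ancestors of daf5211: {4ff1f6d, 57dc990, daf5211}.
Common ancestors: {57dc990}.
The only common ancestor is 57dc990, so it is the merge base.

57dc990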